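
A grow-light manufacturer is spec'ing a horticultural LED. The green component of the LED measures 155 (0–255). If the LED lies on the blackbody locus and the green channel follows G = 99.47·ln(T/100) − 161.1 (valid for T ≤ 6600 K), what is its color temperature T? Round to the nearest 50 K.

2400 K

ln t = (155 + 161.1) / 99.47 = 3.1778.
t = e^3.1778 = 23.995.
T = 100·t = 2399 K → 2400 K to the nearest 50 K.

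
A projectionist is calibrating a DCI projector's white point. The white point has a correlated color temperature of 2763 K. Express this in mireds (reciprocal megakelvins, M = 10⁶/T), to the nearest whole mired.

362 mireds

M = 10⁶ / 2763 = 361.925 → 362 mireds.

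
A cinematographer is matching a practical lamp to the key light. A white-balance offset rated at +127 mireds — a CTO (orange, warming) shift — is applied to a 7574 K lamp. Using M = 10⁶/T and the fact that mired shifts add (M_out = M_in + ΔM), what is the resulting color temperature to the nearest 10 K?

M_in = 10⁶/7574 = 132.03 mireds.
M_out = 132.03 + (+127) = 259.03 mireds.
T_out = 10⁶/259.03 = 3860.5 K → 3860 K.

3860 K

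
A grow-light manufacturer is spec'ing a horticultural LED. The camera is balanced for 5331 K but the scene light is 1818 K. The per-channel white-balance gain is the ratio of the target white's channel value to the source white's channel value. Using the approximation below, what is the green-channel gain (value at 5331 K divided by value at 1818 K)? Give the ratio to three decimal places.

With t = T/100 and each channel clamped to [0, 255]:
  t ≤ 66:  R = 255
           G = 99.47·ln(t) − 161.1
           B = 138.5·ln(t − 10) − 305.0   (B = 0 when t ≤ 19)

1.840

At 1818 K (t = 18.18):
  G = 99.47·ln 18.18 − 161.1 = 99.47·2.9003 − 161.1 = 127.395.
At 5331 K (t = 53.31):
  G = 99.47·ln 53.31 − 161.1 = 99.47·3.9761 − 161.1 = 234.405.
Gain = 234.405 / 127.395 = 1.8400 → 1.840.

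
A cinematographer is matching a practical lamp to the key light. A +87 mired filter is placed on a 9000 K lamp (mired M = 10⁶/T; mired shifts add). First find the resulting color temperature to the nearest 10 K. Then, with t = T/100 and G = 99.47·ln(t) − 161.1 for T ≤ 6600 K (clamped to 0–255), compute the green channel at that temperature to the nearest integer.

229

M_in = 10⁶/9000 = 111.11; M_out = 111.11 + (+87) = 198.11.
T_out = 10⁶/198.11 = 5047.7 K → 5050 K; t = 50.5.
G = 99.47·ln 50.5 − 161.1 = 99.47·3.9220 − 161.1 = 229.019.
Rounded: 229.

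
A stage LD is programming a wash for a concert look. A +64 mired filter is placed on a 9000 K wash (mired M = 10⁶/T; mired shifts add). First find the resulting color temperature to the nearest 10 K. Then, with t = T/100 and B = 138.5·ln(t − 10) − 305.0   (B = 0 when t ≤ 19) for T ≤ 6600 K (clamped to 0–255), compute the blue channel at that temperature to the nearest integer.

M_in = 10⁶/9000 = 111.11; M_out = 111.11 + (+64) = 175.11.
T_out = 10⁶/175.11 = 5710.7 K → 5710 K; t = 57.1.
B = 138.5·ln(57.1 − 10) − 305.0 = 138.5·ln 47.1 − 305.0 = 138.5·3.8523 − 305.0 = 228.540.
Rounded: 229.

229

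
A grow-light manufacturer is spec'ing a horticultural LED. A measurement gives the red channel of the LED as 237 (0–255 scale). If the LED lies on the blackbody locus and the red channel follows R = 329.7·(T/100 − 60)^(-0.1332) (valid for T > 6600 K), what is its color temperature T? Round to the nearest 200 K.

7200 K

(t − 60)^(-0.1332) = 237/329.7 = 0.71884.
t − 60 = 0.71884^(1/-0.1332) = 0.71884^(-7.508) = 11.922, so t = 71.922.
T = 100·t = 7192 K → 7200 K to the nearest 200 K.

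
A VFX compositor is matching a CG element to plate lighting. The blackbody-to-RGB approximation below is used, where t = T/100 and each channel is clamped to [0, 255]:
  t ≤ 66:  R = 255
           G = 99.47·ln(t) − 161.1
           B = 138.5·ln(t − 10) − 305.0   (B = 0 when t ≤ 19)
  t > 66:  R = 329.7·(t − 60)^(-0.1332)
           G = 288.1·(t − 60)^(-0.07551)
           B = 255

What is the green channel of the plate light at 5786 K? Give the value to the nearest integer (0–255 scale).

243

t = 5786/100 = 57.86; the t ≤ 66 branch applies.
G = 99.47·ln 57.86 − 161.1 = 99.47·4.0580 − 161.1 = 242.552.
Rounded: 243.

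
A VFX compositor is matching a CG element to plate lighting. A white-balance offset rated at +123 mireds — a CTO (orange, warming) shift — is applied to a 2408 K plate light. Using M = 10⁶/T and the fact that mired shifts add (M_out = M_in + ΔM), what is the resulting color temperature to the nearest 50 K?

M_in = 10⁶/2408 = 415.28 mireds.
M_out = 415.28 + (+123) = 538.28 mireds.
T_out = 10⁶/538.28 = 1857.8 K → 1850 K.

1850 K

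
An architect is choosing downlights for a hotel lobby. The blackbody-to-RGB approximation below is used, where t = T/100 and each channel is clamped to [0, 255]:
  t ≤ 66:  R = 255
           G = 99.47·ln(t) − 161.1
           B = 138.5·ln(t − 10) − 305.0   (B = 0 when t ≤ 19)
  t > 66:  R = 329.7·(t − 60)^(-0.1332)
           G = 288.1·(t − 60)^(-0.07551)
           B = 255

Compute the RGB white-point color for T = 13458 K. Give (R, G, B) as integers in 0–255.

t = 13458/100 = 134.58; the t > 66 branch applies.
R = 329.7·(134.58 − 60)^(-0.1332) = 329.7·74.58^(-0.1332) = 329.7·0.56308 = 185.646.
G = 288.1·(134.58 − 60)^(-0.07551) = 288.1·74.58^(-0.07551) = 288.1·0.72210 = 208.037.
B = 255 by definition for t > 66.
Rounded: (186, 208, 255).

(186, 208, 255)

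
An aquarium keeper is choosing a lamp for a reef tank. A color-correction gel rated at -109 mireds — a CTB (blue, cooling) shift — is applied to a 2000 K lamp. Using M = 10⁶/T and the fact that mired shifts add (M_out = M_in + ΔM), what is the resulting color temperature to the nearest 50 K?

2550 K

M_in = 10⁶/2000 = 500.00 mireds.
M_out = 500.00 + (-109) = 391.00 mireds.
T_out = 10⁶/391.00 = 2557.5 K → 2550 K.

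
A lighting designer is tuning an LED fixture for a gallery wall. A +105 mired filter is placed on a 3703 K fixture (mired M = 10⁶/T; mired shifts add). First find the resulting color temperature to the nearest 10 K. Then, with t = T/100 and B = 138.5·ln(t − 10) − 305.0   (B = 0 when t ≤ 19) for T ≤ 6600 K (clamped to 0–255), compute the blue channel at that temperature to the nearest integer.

85

M_in = 10⁶/3703 = 270.05; M_out = 270.05 + (+105) = 375.05.
T_out = 10⁶/375.05 = 2666.3 K → 2670 K; t = 26.7.
B = 138.5·ln(26.7 − 10) − 305.0 = 138.5·ln 16.7 − 305.0 = 138.5·2.8154 − 305.0 = 84.934.
Rounded: 85.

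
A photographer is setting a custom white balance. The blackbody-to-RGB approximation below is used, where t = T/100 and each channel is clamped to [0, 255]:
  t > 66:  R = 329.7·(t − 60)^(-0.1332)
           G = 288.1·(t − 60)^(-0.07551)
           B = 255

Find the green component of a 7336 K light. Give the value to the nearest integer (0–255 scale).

237

t = 7336/100 = 73.36; the t > 66 branch applies.
G = 288.1·(73.36 − 60)^(-0.07551) = 288.1·13.36^(-0.07551) = 288.1·0.82222 = 236.883.
Rounded: 237.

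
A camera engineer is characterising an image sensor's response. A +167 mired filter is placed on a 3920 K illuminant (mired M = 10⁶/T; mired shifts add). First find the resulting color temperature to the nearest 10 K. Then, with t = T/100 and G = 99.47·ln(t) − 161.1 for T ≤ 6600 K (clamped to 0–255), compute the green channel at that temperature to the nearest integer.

154

M_in = 10⁶/3920 = 255.10; M_out = 255.10 + (+167) = 422.10.
T_out = 10⁶/422.10 = 2369.1 K → 2370 K; t = 23.7.
G = 99.47·ln 23.7 − 161.1 = 99.47·3.1655 − 161.1 = 153.770.
Rounded: 154.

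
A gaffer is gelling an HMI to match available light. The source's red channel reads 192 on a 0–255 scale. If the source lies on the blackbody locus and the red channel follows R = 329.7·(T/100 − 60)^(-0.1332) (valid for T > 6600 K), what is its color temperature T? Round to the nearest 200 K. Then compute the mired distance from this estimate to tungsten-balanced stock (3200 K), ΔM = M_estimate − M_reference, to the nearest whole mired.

-228 mireds

(t − 60)^(-0.1332) = 192/329.7 = 0.58235.
t − 60 = 0.58235^(1/-0.1332) = 0.58235^(-7.508) = 57.929, so t = 117.929.
T = 100·t = 11793 K → 11800 K to the nearest 200 K.
M_estimate = 10⁶/11800 = 84.75; M_reference = 10⁶/3200 = 312.50.
ΔM = 84.75 − 312.50 = -227.75 → -228 mireds.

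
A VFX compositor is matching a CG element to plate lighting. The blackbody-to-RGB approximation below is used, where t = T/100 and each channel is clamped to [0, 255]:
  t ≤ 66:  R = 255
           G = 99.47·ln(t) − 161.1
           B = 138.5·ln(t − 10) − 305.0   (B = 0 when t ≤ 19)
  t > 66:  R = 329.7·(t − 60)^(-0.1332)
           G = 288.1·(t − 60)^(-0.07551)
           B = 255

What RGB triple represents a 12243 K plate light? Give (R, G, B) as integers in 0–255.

t = 12243/100 = 122.43; the t > 66 branch applies.
R = 329.7·(122.43 − 60)^(-0.1332) = 329.7·62.43^(-0.1332) = 329.7·0.57657 = 190.096.
G = 288.1·(122.43 − 60)^(-0.07551) = 288.1·62.43^(-0.07551) = 288.1·0.73186 = 210.850.
B = 255 by definition for t > 66.
Rounded: (190, 211, 255).

(190, 211, 255)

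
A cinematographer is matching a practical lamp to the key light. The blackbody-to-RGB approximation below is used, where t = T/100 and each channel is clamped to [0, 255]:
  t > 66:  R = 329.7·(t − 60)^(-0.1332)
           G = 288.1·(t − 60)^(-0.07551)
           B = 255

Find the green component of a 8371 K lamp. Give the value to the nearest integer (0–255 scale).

t = 8371/100 = 83.71; the t > 66 branch applies.
G = 288.1·(83.71 − 60)^(-0.07551) = 288.1·23.71^(-0.07551) = 288.1·0.78737 = 226.841.
Rounded: 227.

227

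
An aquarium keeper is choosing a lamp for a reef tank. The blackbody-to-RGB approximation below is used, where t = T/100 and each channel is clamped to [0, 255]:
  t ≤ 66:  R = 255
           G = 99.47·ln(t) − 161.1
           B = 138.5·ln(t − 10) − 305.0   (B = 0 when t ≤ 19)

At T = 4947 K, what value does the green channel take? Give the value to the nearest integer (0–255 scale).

227

t = 4947/100 = 49.47; the t ≤ 66 branch applies.
G = 99.47·ln 49.47 − 161.1 = 99.47·3.9014 − 161.1 = 226.969.
Rounded: 227.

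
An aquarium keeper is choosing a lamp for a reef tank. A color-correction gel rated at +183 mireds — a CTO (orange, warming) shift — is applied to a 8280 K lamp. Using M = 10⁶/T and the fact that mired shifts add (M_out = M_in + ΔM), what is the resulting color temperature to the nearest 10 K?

3290 K

M_in = 10⁶/8280 = 120.77 mireds.
M_out = 120.77 + (+183) = 303.77 mireds.
T_out = 10⁶/303.77 = 3291.9 K → 3290 K.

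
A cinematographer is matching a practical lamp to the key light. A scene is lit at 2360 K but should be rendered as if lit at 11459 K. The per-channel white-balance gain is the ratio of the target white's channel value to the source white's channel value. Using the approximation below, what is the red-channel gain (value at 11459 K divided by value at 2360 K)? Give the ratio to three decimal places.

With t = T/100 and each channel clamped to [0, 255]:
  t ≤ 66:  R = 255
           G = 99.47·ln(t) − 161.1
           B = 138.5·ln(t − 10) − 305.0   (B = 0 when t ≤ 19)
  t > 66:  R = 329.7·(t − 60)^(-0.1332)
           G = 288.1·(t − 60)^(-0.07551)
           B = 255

At 2360 K (t = 23.6):
  R = 255 by definition for t ≤ 66.
At 11459 K (t = 114.59):
  R = 329.7·(114.59 − 60)^(-0.1332) = 329.7·54.59^(-0.1332) = 329.7·0.58697 = 193.524.
Gain = 193.524 / 255.000 = 0.7589 → 0.759.

0.759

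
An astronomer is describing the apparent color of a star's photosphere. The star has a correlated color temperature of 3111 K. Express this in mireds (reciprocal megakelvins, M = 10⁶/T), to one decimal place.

M = 10⁶ / 3111 = 321.440 → 321.4 mireds.

321.4 mireds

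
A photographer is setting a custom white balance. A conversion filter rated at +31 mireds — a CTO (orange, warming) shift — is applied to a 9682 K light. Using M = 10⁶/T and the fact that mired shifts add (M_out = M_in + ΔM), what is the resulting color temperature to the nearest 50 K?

7450 K

M_in = 10⁶/9682 = 103.28 mireds.
M_out = 103.28 + (+31) = 134.28 mireds.
T_out = 10⁶/134.28 = 7446.9 K → 7450 K.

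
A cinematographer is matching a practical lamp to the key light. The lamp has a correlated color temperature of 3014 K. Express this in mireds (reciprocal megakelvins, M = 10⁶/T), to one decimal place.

331.8 mireds

M = 10⁶ / 3014 = 331.785 → 331.8 mireds.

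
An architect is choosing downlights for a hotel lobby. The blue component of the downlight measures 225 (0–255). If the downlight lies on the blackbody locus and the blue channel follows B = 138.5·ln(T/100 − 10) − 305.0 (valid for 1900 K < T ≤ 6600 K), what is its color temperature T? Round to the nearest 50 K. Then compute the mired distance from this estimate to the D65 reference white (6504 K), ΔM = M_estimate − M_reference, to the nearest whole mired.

+25 mireds

ln(t − 10) = (225 + 305.0) / 138.5 = 3.8267.
t − 10 = e^3.8267 = 45.911, so t = 55.911.
T = 100·t = 5591 K → 5600 K to the nearest 50 K.
M_estimate = 10⁶/5600 = 178.57; M_reference = 10⁶/6504 = 153.75.
ΔM = 178.57 − 153.75 = 24.82 → +25 mireds.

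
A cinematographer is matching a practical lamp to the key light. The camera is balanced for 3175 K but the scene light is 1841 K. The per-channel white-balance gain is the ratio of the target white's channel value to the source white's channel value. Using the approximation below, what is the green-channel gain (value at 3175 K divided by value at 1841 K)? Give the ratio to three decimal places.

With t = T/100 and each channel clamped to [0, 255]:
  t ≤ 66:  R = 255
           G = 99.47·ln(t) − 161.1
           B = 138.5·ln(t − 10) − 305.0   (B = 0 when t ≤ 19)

At 1841 K (t = 18.41):
  G = 99.47·ln 18.41 − 161.1 = 99.47·2.9129 − 161.1 = 128.646.
At 3175 K (t = 31.75):
  G = 99.47·ln 31.75 − 161.1 = 99.47·3.4579 − 161.1 = 182.857.
Gain = 182.857 / 128.646 = 1.4214 → 1.421.

1.421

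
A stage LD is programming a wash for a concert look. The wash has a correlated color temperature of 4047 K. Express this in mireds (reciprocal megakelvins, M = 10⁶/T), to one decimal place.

247.1 mireds

M = 10⁶ / 4047 = 247.097 → 247.1 mireds.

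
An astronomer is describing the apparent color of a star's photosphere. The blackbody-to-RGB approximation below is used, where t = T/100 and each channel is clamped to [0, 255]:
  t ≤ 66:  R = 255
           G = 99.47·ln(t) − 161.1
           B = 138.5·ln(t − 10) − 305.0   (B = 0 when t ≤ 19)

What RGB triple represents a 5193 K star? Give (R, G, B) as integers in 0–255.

t = 5193/100 = 51.93; the t ≤ 66 branch applies.
R = 255 by definition for t ≤ 66.
G = 99.47·ln 51.93 − 161.1 = 99.47·3.9499 − 161.1 = 231.796.
B = 138.5·ln(51.93 − 10) − 305.0 = 138.5·ln 41.93 − 305.0 = 138.5·3.7360 − 305.0 = 212.436.
Rounded: (255, 232, 212).

(255, 232, 212)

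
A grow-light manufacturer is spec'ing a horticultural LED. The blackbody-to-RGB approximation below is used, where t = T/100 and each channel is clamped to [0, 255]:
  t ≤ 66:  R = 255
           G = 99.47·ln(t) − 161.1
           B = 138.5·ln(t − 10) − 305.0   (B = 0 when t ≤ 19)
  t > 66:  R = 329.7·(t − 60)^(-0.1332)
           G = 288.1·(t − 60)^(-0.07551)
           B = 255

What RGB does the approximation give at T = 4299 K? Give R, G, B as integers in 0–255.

t = 4299/100 = 42.99; the t ≤ 66 branch applies.
R = 255 by definition for t ≤ 66.
G = 99.47·ln 42.99 − 161.1 = 99.47·3.7610 − 161.1 = 213.003.
B = 138.5·ln(42.99 − 10) − 305.0 = 138.5·ln 32.99 − 305.0 = 138.5·3.4962 − 305.0 = 179.224.
Rounded: (255, 213, 179).

R=255, G=213, B=179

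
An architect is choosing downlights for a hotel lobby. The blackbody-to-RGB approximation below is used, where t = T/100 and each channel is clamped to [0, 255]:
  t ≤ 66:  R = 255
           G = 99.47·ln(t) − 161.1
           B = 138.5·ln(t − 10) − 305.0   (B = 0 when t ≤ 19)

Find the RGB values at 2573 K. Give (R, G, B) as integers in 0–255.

(255, 162, 77)

t = 2573/100 = 25.73; the t ≤ 66 branch applies.
R = 255 by definition for t ≤ 66.
G = 99.47·ln 25.73 − 161.1 = 99.47·3.2477 − 161.1 = 161.945.
B = 138.5·ln(25.73 − 10) − 305.0 = 138.5·ln 15.73 − 305.0 = 138.5·2.7556 − 305.0 = 76.646.
Rounded: (255, 162, 77).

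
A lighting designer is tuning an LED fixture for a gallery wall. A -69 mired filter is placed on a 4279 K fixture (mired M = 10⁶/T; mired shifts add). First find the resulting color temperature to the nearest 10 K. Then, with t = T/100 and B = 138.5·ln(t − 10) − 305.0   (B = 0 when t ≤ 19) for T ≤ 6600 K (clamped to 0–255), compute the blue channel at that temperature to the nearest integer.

M_in = 10⁶/4279 = 233.70; M_out = 233.70 + (-69) = 164.70.
T_out = 10⁶/164.70 = 6071.7 K → 6070 K; t = 60.7.
B = 138.5·ln(60.7 − 10) − 305.0 = 138.5·ln 50.7 − 305.0 = 138.5·3.9259 − 305.0 = 238.741.
Rounded: 239.

239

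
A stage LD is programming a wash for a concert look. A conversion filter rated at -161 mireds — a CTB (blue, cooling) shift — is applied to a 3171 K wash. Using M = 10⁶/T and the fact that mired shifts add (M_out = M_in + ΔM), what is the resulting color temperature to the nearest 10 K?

M_in = 10⁶/3171 = 315.36 mireds.
M_out = 315.36 + (-161) = 154.36 mireds.
T_out = 10⁶/154.36 = 6478.4 K → 6480 K.

6480 K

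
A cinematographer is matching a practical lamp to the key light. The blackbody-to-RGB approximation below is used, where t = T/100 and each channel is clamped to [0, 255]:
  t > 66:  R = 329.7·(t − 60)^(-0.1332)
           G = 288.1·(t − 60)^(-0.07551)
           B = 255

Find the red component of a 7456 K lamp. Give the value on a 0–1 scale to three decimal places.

t = 7456/100 = 74.56; the t > 66 branch applies.
R = 329.7·(74.56 − 60)^(-0.1332) = 329.7·14.56^(-0.1332) = 329.7·0.69995 = 230.773.
On a 0–1 scale: 230.773/255 = 0.9050 → 0.905.

0.905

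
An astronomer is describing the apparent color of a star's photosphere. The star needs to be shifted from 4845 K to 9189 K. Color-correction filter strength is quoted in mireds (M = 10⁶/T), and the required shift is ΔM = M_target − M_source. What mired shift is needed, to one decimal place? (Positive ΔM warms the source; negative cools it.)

M_source = 10⁶/4845 = 206.398; M_target = 10⁶/9189 = 108.826.
ΔM = 108.826 − 206.398 = -97.573 → -97.6 mireds, a cooling shift.

-97.6 mireds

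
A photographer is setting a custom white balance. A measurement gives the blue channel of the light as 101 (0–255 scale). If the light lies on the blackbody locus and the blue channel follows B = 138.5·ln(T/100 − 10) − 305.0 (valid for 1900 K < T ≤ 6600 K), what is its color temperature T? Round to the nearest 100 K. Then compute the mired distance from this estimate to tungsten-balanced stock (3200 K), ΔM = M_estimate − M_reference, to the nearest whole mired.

ln(t − 10) = (101 + 305.0) / 138.5 = 2.9314.
t − 10 = e^2.9314 = 18.754, so t = 28.754.
T = 100·t = 2875 K → 2900 K to the nearest 100 K.
M_estimate = 10⁶/2900 = 344.83; M_reference = 10⁶/3200 = 312.50.
ΔM = 344.83 − 312.50 = 32.33 → +32 mireds.

+32 mireds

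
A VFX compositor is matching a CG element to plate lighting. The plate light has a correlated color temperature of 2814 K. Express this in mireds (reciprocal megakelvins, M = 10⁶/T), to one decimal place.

355.4 mireds

M = 10⁶ / 2814 = 355.366 → 355.4 mireds.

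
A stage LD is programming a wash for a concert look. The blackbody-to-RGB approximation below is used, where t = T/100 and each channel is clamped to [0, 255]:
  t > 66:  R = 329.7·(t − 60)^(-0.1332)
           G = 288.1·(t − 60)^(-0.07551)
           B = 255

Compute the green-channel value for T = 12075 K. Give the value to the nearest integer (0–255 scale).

t = 12075/100 = 120.75; the t > 66 branch applies.
G = 288.1·(120.75 − 60)^(-0.07551) = 288.1·60.75^(-0.07551) = 288.1·0.73337 = 211.285.
Rounded: 211.

211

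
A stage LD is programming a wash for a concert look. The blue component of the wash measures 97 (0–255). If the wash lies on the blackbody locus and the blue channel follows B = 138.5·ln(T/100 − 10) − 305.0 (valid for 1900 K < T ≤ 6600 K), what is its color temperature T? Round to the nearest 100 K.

ln(t − 10) = (97 + 305.0) / 138.5 = 2.9025.
t − 10 = e^2.9025 = 18.220, so t = 28.220.
T = 100·t = 2822 K → 2800 K to the nearest 100 K.

2800 K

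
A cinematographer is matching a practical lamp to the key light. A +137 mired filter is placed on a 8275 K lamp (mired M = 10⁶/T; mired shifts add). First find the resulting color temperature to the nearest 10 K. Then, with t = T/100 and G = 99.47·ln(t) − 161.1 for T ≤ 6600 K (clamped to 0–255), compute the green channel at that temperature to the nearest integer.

M_in = 10⁶/8275 = 120.85; M_out = 120.85 + (+137) = 257.85.
T_out = 10⁶/257.85 = 3878.3 K → 3880 K; t = 38.8.
G = 99.47·ln 38.8 − 161.1 = 99.47·3.6584 − 161.1 = 202.803.
Rounded: 203.

203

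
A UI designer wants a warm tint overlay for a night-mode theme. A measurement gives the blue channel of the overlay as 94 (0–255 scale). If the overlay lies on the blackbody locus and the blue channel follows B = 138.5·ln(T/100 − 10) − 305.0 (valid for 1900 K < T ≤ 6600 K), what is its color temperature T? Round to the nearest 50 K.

2800 K

ln(t − 10) = (94 + 305.0) / 138.5 = 2.8809.
t − 10 = e^2.8809 = 17.830, so t = 27.830.
T = 100·t = 2783 K → 2800 K to the nearest 50 K.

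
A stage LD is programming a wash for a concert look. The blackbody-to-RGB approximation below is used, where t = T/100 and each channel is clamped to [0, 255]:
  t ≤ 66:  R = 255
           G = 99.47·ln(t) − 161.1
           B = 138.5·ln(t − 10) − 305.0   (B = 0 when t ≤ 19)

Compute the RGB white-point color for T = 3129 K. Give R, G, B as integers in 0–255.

R=255, G=181, B=119

t = 3129/100 = 31.29; the t ≤ 66 branch applies.
R = 255 by definition for t ≤ 66.
G = 99.47·ln 31.29 − 161.1 = 99.47·3.4433 − 161.1 = 181.405.
B = 138.5·ln(31.29 − 10) − 305.0 = 138.5·ln 21.29 − 305.0 = 138.5·3.0582 − 305.0 = 118.566.
Rounded: (255, 181, 119).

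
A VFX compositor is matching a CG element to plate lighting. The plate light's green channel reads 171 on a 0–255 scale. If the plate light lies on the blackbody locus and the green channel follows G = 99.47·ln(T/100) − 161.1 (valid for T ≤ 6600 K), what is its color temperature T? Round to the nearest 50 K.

ln t = (171 + 161.1) / 99.47 = 3.3387.
t = e^3.3387 = 28.182.
T = 100·t = 2818 K → 2800 K to the nearest 50 K.

2800 K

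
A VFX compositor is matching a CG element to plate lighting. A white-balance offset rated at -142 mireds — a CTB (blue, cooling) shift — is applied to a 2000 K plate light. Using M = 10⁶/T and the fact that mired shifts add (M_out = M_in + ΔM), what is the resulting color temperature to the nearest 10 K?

M_in = 10⁶/2000 = 500.00 mireds.
M_out = 500.00 + (-142) = 358.00 mireds.
T_out = 10⁶/358.00 = 2793.3 K → 2790 K.

2790 K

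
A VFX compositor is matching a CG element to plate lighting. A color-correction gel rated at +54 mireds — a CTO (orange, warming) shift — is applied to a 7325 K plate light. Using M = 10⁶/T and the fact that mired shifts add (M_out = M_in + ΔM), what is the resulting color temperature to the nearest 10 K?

5250 K

M_in = 10⁶/7325 = 136.52 mireds.
M_out = 136.52 + (+54) = 190.52 mireds.
T_out = 10⁶/190.52 = 5248.8 K → 5250 K.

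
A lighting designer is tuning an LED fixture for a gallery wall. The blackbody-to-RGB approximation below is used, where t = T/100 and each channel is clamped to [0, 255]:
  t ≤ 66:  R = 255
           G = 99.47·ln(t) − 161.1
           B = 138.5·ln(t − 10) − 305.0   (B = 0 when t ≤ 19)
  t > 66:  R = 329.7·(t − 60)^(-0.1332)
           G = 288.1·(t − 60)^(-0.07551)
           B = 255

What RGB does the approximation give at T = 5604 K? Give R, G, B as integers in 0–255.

R=255, G=239, B=225

t = 5604/100 = 56.04; the t ≤ 66 branch applies.
R = 255 by definition for t ≤ 66.
G = 99.47·ln 56.04 − 161.1 = 99.47·4.0261 − 161.1 = 239.373.
B = 138.5·ln(56.04 − 10) − 305.0 = 138.5·ln 46.04 − 305.0 = 138.5·3.8295 − 305.0 = 225.387.
Rounded: (255, 239, 225).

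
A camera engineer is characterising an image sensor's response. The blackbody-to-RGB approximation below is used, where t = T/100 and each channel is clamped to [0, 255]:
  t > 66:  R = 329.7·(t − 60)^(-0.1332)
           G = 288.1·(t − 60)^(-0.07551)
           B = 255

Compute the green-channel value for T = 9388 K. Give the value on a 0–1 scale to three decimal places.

0.866

t = 9388/100 = 93.88; the t > 66 branch applies.
G = 288.1·(93.88 − 60)^(-0.07551) = 288.1·33.88^(-0.07551) = 288.1·0.76643 = 220.809.
On a 0–1 scale: 220.809/255 = 0.8659 → 0.866.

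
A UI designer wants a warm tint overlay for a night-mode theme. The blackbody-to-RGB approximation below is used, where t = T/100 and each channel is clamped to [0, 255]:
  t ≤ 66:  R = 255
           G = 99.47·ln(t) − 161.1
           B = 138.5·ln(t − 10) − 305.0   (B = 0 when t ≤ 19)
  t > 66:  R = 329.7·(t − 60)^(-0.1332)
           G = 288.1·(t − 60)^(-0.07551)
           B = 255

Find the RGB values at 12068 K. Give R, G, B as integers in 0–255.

t = 12068/100 = 120.68; the t > 66 branch applies.
R = 329.7·(120.68 − 60)^(-0.1332) = 329.7·60.68^(-0.1332) = 329.7·0.57876 = 190.817.
G = 288.1·(120.68 − 60)^(-0.07551) = 288.1·60.68^(-0.07551) = 288.1·0.73344 = 211.303.
B = 255 by definition for t > 66.
Rounded: (191, 211, 255).

R=191, G=211, B=255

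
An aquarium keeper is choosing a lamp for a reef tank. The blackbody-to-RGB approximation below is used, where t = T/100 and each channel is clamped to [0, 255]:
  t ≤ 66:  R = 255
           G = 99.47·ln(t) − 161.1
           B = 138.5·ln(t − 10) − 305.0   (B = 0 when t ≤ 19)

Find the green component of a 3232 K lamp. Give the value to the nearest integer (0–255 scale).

t = 3232/100 = 32.32; the t ≤ 66 branch applies.
G = 99.47·ln 32.32 − 161.1 = 99.47·3.4757 − 161.1 = 184.627.
Rounded: 185.

185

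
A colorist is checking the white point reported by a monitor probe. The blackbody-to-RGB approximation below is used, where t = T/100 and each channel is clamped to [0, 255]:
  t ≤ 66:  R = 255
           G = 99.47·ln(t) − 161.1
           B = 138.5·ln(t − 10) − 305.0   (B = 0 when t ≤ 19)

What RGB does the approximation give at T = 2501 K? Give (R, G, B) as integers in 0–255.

t = 2501/100 = 25.01; the t ≤ 66 branch applies.
R = 255 by definition for t ≤ 66.
G = 99.47·ln 25.01 − 161.1 = 99.47·3.2193 − 161.1 = 159.121.
B = 138.5·ln(25.01 − 10) − 305.0 = 138.5·ln 15.01 − 305.0 = 138.5·2.7087 − 305.0 = 70.157.
Rounded: (255, 159, 70).

(255, 159, 70)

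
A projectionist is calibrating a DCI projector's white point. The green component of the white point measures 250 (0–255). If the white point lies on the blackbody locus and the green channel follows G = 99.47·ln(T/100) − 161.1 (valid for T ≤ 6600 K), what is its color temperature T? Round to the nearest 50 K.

6250 K

ln t = (250 + 161.1) / 99.47 = 4.1329.
t = e^4.1329 = 62.359.
T = 100·t = 6236 K → 6250 K to the nearest 50 K.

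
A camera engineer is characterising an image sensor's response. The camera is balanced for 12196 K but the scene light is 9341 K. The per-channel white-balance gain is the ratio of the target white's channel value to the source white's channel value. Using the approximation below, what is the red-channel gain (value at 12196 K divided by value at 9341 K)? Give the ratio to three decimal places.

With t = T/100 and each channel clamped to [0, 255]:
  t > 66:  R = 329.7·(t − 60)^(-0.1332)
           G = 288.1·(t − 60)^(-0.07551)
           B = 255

0.921

At 9341 K (t = 93.41):
  R = 329.7·(93.41 − 60)^(-0.1332) = 329.7·33.41^(-0.1332) = 329.7·0.62664 = 206.604.
At 12196 K (t = 121.96):
  R = 329.7·(121.96 − 60)^(-0.1332) = 329.7·61.96^(-0.1332) = 329.7·0.57715 = 190.287.
Gain = 190.287 / 206.604 = 0.9210 → 0.921.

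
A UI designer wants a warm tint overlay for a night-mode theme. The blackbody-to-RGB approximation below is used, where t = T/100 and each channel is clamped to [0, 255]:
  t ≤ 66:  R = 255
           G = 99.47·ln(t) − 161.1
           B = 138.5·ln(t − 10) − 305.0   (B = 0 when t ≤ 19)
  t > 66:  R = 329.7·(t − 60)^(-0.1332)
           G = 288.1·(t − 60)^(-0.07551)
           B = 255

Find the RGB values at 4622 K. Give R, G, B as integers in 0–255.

R=255, G=220, B=192

t = 4622/100 = 46.22; the t ≤ 66 branch applies.
R = 255 by definition for t ≤ 66.
G = 99.47·ln 46.22 − 161.1 = 99.47·3.8334 − 161.1 = 220.210.
B = 138.5·ln(46.22 − 10) − 305.0 = 138.5·ln 36.22 − 305.0 = 138.5·3.5896 − 305.0 = 192.161.
Rounded: (255, 220, 192).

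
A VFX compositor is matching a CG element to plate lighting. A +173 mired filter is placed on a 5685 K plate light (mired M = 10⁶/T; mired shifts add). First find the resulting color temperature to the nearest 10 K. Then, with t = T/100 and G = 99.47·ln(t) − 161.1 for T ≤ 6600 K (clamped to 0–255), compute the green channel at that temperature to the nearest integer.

M_in = 10⁶/5685 = 175.90; M_out = 175.90 + (+173) = 348.90.
T_out = 10⁶/348.90 = 2866.1 K → 2870 K; t = 28.7.
G = 99.47·ln 28.7 − 161.1 = 99.47·3.3569 − 161.1 = 172.811.
Rounded: 173.

173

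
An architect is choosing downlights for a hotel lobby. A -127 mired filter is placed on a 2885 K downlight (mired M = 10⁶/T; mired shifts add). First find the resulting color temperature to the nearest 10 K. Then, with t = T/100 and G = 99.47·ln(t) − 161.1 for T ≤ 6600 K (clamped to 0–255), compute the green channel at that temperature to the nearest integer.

219

M_in = 10⁶/2885 = 346.62; M_out = 346.62 + (-127) = 219.62.
T_out = 10⁶/219.62 = 4553.3 K → 4550 K; t = 45.5.
G = 99.47·ln 45.5 − 161.1 = 99.47·3.8177 − 161.1 = 218.648.
Rounded: 219.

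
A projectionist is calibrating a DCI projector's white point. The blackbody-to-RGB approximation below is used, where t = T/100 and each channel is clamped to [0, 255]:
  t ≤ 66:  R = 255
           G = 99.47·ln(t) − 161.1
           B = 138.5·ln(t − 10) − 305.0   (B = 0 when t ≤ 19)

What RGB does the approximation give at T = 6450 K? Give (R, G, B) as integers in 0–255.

t = 6450/100 = 64.5; the t ≤ 66 branch applies.
R = 255 by definition for t ≤ 66.
G = 99.47·ln 64.5 − 161.1 = 99.47·4.1667 − 161.1 = 253.358.
B = 138.5·ln(64.5 − 10) − 305.0 = 138.5·ln 54.5 − 305.0 = 138.5·3.9982 − 305.0 = 248.751.
Rounded: (255, 253, 249).

(255, 253, 249)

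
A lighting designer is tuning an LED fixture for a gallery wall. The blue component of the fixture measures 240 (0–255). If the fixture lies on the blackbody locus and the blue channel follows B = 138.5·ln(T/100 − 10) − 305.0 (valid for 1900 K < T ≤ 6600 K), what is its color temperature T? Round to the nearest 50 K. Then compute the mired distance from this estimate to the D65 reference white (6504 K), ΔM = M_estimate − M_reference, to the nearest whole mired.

ln(t − 10) = (240 + 305.0) / 138.5 = 3.9350.
t − 10 = e^3.9350 = 51.163, so t = 61.163.
T = 100·t = 6116 K → 6100 K to the nearest 50 K.
M_estimate = 10⁶/6100 = 163.93; M_reference = 10⁶/6504 = 153.75.
ΔM = 163.93 − 153.75 = 10.18 → +10 mireds.

+10 mireds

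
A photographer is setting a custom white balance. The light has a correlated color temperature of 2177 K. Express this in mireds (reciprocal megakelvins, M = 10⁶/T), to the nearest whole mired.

M = 10⁶ / 2177 = 459.348 → 459 mireds.

459 mireds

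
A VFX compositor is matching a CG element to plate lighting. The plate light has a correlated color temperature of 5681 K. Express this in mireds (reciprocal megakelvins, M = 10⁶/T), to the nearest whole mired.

M = 10⁶ / 5681 = 176.025 → 176 mireds.

176 mireds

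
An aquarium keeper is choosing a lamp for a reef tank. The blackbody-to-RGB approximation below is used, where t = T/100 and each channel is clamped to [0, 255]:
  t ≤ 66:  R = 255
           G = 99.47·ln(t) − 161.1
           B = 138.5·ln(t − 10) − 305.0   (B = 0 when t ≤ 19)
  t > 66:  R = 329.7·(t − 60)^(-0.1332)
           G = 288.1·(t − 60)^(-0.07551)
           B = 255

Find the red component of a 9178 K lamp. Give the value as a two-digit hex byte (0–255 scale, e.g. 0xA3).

0xD0

t = 9178/100 = 91.78; the t > 66 branch applies.
R = 329.7·(91.78 − 60)^(-0.1332) = 329.7·31.78^(-0.1332) = 329.7·0.63083 = 207.985.
Rounded: 208; in hex, 0xD0.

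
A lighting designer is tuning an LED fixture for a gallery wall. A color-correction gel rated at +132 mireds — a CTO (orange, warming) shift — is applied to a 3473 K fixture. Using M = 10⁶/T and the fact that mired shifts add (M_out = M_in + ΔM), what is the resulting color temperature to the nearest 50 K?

M_in = 10⁶/3473 = 287.94 mireds.
M_out = 287.94 + (+132) = 419.94 mireds.
T_out = 10⁶/419.94 = 2381.3 K → 2400 K.

2400 K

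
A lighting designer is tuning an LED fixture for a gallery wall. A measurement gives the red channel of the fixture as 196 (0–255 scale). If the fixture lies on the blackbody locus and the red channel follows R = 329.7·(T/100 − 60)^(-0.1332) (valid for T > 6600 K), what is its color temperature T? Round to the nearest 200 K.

(t − 60)^(-0.1332) = 196/329.7 = 0.59448.
t − 60 = 0.59448^(1/-0.1332) = 0.59448^(-7.508) = 49.621, so t = 109.621.
T = 100·t = 10962 K → 11000 K to the nearest 200 K.

11000 K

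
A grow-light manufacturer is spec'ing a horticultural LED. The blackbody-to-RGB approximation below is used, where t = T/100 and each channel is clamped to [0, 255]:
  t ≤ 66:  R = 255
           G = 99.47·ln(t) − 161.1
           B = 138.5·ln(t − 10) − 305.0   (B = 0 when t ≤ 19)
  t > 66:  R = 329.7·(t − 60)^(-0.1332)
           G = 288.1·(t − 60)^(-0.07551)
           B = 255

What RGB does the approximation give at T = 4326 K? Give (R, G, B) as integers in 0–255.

t = 4326/100 = 43.26; the t ≤ 66 branch applies.
R = 255 by definition for t ≤ 66.
G = 99.47·ln 43.26 − 161.1 = 99.47·3.7672 − 161.1 = 213.626.
B = 138.5·ln(43.26 − 10) − 305.0 = 138.5·ln 33.26 − 305.0 = 138.5·3.5044 − 305.0 = 180.353.
Rounded: (255, 214, 180).

(255, 214, 180)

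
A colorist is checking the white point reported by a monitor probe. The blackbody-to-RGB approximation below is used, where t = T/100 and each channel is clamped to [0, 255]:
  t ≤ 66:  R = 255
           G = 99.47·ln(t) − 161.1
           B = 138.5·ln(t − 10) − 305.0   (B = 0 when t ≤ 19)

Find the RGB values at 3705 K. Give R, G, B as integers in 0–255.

R=255, G=198, B=152

t = 3705/100 = 37.05; the t ≤ 66 branch applies.
R = 255 by definition for t ≤ 66.
G = 99.47·ln 37.05 − 161.1 = 99.47·3.6123 − 161.1 = 198.212.
B = 138.5·ln(37.05 − 10) − 305.0 = 138.5·ln 27.05 − 305.0 = 138.5·3.2977 − 305.0 = 151.730.
Rounded: (255, 198, 152).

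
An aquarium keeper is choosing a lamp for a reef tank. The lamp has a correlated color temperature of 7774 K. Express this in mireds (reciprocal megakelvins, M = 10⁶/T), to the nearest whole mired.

129 mireds

M = 10⁶ / 7774 = 128.634 → 129 mireds.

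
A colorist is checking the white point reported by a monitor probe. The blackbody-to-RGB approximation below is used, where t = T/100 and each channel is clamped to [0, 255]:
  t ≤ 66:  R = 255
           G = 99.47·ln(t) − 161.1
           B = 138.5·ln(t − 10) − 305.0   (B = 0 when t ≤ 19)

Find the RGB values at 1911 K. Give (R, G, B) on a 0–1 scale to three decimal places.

(1.000, 0.519, 0.004)

t = 1911/100 = 19.11; the t ≤ 66 branch applies.
R = 255 by definition for t ≤ 66.
G = 99.47·ln 19.11 − 161.1 = 99.47·2.9502 − 161.1 = 132.358.
B = 138.5·ln(19.11 − 10) − 305.0 = 138.5·ln 9.11 − 305.0 = 138.5·2.2094 − 305.0 = 0.998.
Dividing each by 255: (1.0000, 0.5190, 0.0039) → (1.000, 0.519, 0.004).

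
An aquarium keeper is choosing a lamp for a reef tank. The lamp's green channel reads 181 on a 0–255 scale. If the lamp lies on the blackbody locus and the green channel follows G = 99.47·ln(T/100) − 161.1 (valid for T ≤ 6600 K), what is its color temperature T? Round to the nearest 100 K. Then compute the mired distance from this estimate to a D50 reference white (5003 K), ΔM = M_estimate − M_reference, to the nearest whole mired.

+123 mireds

ln t = (181 + 161.1) / 99.47 = 3.4392.
t = e^3.4392 = 31.163.
T = 100·t = 3116 K → 3100 K to the nearest 100 K.
M_estimate = 10⁶/3100 = 322.58; M_reference = 10⁶/5003 = 199.88.
ΔM = 322.58 − 199.88 = 122.70 → +123 mireds.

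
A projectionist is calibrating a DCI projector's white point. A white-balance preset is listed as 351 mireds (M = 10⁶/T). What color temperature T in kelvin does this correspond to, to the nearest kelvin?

T = 10⁶ / 351 = 2849.00 K → 2849 K.

2849 K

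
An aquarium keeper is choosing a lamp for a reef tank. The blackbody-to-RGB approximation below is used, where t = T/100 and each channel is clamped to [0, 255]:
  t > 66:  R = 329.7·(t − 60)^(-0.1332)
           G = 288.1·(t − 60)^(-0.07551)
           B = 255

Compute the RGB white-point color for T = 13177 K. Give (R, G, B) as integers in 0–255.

t = 13177/100 = 131.77; the t > 66 branch applies.
R = 329.7·(131.77 − 60)^(-0.1332) = 329.7·71.77^(-0.1332) = 329.7·0.56596 = 186.598.
G = 288.1·(131.77 − 60)^(-0.07551) = 288.1·71.77^(-0.07551) = 288.1·0.72420 = 208.642.
B = 255 by definition for t > 66.
Rounded: (187, 209, 255).

(187, 209, 255)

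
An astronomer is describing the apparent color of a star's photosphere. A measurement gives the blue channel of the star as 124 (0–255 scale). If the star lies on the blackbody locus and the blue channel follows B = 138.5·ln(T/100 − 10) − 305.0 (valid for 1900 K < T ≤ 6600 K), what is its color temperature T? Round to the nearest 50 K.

ln(t − 10) = (124 + 305.0) / 138.5 = 3.0975.
t − 10 = e^3.0975 = 22.142, so t = 32.142.
T = 100·t = 3214 K → 3200 K to the nearest 50 K.

3200 K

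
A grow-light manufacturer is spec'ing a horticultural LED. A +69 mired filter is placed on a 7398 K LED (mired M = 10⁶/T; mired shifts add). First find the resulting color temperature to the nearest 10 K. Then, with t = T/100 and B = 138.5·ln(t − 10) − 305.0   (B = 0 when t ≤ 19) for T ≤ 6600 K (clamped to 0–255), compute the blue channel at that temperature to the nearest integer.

M_in = 10⁶/7398 = 135.17; M_out = 135.17 + (+69) = 204.17.
T_out = 10⁶/204.17 = 4897.8 K → 4900 K; t = 49.
B = 138.5·ln(49 − 10) − 305.0 = 138.5·ln 39 − 305.0 = 138.5·3.6636 − 305.0 = 202.403.
Rounded: 202.

202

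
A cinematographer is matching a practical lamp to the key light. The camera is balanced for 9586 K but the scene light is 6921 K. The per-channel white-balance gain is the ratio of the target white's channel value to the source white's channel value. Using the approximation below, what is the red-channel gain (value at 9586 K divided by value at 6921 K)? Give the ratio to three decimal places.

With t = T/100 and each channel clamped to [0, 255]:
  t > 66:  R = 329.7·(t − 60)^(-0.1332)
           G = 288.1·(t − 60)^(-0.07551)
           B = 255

At 6921 K (t = 69.21):
  R = 329.7·(69.21 − 60)^(-0.1332) = 329.7·9.21^(-0.1332) = 329.7·0.74398 = 245.290.
At 9586 K (t = 95.86):
  R = 329.7·(95.86 − 60)^(-0.1332) = 329.7·35.86^(-0.1332) = 329.7·0.62076 = 204.666.
Gain = 204.666 / 245.290 = 0.8344 → 0.834.

0.834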